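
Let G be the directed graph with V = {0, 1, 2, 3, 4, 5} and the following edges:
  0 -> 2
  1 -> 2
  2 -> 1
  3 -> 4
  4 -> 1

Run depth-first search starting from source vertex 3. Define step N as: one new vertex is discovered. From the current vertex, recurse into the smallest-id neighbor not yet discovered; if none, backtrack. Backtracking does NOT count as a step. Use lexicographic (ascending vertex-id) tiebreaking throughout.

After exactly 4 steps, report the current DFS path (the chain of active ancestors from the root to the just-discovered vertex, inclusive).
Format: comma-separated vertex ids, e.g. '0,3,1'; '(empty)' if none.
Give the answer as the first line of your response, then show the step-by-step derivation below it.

3,4,1,2

step 1: discover 3; path=3; order=3
step 2: discover 4; path=3>4; order=3,4
step 3: discover 1; path=3>4>1; order=3,4,1
step 4: discover 2; path=3>4>1>2; order=3,4,1,2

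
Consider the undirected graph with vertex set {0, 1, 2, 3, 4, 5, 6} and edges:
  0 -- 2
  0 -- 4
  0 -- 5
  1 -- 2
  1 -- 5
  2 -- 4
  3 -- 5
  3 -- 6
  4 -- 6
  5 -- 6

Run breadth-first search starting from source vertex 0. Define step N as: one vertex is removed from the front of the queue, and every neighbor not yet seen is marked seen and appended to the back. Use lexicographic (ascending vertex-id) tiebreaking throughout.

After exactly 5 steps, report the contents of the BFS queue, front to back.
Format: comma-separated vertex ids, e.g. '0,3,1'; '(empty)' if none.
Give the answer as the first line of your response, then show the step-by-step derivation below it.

6,3

step 1: dequeue 0; queue=[2,4,5]; order=0
step 2: dequeue 2; queue=[4,5,1]; order=0,2
step 3: dequeue 4; queue=[5,1,6]; order=0,2,4
step 4: dequeue 5; queue=[1,6,3]; order=0,2,4,5
step 5: dequeue 1; queue=[6,3]; order=0,2,4,5,1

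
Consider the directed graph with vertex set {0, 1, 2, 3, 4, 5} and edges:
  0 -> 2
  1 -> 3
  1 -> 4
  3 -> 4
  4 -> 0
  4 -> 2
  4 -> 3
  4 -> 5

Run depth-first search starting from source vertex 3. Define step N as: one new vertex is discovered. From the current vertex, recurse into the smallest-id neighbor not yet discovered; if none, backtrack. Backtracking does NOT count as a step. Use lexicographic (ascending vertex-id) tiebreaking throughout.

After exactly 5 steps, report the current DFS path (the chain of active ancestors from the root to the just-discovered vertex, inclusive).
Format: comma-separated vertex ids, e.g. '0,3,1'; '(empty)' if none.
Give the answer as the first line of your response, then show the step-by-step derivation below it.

3,4,5

step 1: discover 3; path=3; order=3
step 2: discover 4; path=3>4; order=3,4
step 3: discover 0; path=3>4>0; order=3,4,0
step 4: discover 2; path=3>4>0>2; order=3,4,0,2
step 5: discover 5; path=3>4>5; order=3,4,0,2,5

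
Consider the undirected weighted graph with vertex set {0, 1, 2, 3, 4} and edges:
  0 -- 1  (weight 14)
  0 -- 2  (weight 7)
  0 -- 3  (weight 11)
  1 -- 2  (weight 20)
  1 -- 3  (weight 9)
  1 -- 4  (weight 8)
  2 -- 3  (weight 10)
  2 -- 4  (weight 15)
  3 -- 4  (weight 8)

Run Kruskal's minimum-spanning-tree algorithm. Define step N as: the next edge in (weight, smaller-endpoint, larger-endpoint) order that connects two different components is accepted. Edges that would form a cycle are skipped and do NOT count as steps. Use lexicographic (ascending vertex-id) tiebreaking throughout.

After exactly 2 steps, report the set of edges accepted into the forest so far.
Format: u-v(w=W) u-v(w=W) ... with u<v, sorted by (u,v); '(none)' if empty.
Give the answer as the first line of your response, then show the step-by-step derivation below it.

0-2(w=7) 1-4(w=8)

step 1: add edge 0-2 (w=7); MST = {0-2(w=7)}
step 2: add edge 1-4 (w=8); MST = {0-2(w=7) 1-4(w=8)}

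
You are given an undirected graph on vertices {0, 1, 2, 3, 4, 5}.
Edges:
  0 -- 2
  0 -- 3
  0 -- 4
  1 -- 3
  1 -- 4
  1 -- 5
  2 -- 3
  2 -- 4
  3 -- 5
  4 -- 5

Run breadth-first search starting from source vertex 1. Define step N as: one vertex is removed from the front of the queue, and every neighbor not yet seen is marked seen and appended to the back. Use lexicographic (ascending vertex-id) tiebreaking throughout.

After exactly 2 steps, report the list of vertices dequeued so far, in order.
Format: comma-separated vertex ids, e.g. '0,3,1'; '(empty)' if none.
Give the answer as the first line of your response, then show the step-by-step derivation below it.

1,3

step 1: dequeue 1; queue=[3,4,5]; order=1
step 2: dequeue 3; queue=[4,5,0,2]; order=1,3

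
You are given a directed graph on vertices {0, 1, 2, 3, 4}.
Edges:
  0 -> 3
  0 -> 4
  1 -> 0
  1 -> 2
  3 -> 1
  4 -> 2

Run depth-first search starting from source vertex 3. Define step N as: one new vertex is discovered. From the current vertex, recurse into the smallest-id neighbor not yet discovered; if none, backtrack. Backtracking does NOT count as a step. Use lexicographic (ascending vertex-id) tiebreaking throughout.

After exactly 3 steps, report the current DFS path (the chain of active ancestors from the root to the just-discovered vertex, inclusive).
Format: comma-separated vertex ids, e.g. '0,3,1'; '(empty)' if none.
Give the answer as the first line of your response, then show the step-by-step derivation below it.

3,1,0

step 1: discover 3; path=3; order=3
step 2: discover 1; path=3>1; order=3,1
step 3: discover 0; path=3>1>0; order=3,1,0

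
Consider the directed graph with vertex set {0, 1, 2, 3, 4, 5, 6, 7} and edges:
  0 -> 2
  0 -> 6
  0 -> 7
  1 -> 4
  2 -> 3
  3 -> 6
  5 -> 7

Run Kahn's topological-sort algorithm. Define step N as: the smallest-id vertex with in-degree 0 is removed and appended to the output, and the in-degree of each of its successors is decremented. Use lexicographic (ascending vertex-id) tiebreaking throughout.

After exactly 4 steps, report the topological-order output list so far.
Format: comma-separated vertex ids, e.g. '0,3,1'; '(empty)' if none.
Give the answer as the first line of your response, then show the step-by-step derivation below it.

0,1,2,3

step 1: output 0; order=[0]; indeg=(0,0,0,1,1,0,1,1)
step 2: output 1; order=[0,1]; indeg=(0,0,0,1,0,0,1,1)
step 3: output 2; order=[0,1,2]; indeg=(0,0,0,0,0,0,1,1)
step 4: output 3; order=[0,1,2,3]; indeg=(0,0,0,0,0,0,0,1)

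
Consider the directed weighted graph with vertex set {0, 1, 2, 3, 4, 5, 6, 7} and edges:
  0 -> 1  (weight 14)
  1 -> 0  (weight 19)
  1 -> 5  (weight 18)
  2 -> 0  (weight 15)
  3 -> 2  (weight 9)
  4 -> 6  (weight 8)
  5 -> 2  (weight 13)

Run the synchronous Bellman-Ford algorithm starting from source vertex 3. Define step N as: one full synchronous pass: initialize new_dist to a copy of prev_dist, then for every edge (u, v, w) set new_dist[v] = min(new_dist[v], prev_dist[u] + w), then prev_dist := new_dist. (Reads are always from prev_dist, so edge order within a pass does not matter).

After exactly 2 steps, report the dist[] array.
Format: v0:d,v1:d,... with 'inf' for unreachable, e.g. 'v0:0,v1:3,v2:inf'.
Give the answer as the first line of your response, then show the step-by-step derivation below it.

v0:24,v1:inf,v2:9,v3:0,v4:inf,v5:inf,v6:inf,v7:inf

step 1: dist = v0:inf,v1:inf,v2:9,v3:0,v4:inf,v5:inf,v6:inf,v7:inf
step 2: dist = v0:24,v1:inf,v2:9,v3:0,v4:inf,v5:inf,v6:inf,v7:inf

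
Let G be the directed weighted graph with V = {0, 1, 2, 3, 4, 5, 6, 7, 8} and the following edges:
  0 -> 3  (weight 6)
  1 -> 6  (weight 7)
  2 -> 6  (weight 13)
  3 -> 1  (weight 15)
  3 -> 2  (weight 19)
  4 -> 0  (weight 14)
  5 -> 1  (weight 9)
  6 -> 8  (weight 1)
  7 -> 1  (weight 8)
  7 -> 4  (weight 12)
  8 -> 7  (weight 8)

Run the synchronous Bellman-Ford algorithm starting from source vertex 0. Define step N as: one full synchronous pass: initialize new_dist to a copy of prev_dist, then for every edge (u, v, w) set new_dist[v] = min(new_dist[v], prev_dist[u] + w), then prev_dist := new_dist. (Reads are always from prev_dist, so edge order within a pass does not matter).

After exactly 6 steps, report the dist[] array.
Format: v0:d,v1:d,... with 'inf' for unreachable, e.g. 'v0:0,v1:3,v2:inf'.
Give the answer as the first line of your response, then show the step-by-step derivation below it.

v0:0,v1:21,v2:25,v3:6,v4:49,v5:inf,v6:28,v7:37,v8:29

step 1: dist = v0:0,v1:inf,v2:inf,v3:6,v4:inf,v5:inf,v6:inf,v7:inf,v8:inf
step 2: dist = v0:0,v1:21,v2:25,v3:6,v4:inf,v5:inf,v6:inf,v7:inf,v8:inf
step 3: dist = v0:0,v1:21,v2:25,v3:6,v4:inf,v5:inf,v6:28,v7:inf,v8:inf
step 4: dist = v0:0,v1:21,v2:25,v3:6,v4:inf,v5:inf,v6:28,v7:inf,v8:29
step 5: dist = v0:0,v1:21,v2:25,v3:6,v4:inf,v5:inf,v6:28,v7:37,v8:29
step 6: dist = v0:0,v1:21,v2:25,v3:6,v4:49,v5:inf,v6:28,v7:37,v8:29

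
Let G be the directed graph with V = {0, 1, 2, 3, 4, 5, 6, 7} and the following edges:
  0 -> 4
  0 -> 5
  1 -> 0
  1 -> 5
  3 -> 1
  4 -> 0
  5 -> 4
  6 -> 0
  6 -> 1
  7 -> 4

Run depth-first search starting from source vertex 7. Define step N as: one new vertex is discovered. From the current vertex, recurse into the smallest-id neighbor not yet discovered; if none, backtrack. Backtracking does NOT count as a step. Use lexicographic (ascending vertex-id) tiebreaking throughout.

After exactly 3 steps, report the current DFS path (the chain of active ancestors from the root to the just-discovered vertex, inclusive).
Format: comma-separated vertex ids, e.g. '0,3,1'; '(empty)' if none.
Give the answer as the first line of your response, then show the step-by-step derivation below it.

7,4,0

step 1: discover 7; path=7; order=7
step 2: discover 4; path=7>4; order=7,4
step 3: discover 0; path=7>4>0; order=7,4,0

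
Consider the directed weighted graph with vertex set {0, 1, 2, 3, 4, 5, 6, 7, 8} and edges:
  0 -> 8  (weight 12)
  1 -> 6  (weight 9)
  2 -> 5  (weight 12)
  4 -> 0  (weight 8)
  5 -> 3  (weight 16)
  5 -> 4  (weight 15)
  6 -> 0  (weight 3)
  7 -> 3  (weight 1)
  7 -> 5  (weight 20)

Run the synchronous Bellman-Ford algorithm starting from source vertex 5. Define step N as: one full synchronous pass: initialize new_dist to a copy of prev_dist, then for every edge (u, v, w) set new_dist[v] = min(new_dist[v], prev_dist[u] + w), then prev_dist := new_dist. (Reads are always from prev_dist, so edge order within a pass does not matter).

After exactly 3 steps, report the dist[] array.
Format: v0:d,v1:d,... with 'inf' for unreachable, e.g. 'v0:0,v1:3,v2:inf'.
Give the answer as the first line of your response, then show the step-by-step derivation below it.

v0:23,v1:inf,v2:inf,v3:16,v4:15,v5:0,v6:inf,v7:inf,v8:35

step 1: dist = v0:inf,v1:inf,v2:inf,v3:16,v4:15,v5:0,v6:inf,v7:inf,v8:inf
step 2: dist = v0:23,v1:inf,v2:inf,v3:16,v4:15,v5:0,v6:inf,v7:inf,v8:inf
step 3: dist = v0:23,v1:inf,v2:inf,v3:16,v4:15,v5:0,v6:inf,v7:inf,v8:35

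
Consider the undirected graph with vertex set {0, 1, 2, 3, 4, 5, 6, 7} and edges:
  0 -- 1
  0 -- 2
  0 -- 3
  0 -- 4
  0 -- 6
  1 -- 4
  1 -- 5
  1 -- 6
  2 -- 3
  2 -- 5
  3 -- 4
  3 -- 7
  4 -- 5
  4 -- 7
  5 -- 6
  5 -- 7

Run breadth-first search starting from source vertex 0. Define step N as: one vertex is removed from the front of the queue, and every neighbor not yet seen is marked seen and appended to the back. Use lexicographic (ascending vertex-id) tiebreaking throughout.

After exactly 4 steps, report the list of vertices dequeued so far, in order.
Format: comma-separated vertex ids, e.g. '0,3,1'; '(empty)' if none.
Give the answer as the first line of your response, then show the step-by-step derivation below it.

0,1,2,3

step 1: dequeue 0; queue=[1,2,3,4,6]; order=0
step 2: dequeue 1; queue=[2,3,4,6,5]; order=0,1
step 3: dequeue 2; queue=[3,4,6,5]; order=0,1,2
step 4: dequeue 3; queue=[4,6,5,7]; order=0,1,2,3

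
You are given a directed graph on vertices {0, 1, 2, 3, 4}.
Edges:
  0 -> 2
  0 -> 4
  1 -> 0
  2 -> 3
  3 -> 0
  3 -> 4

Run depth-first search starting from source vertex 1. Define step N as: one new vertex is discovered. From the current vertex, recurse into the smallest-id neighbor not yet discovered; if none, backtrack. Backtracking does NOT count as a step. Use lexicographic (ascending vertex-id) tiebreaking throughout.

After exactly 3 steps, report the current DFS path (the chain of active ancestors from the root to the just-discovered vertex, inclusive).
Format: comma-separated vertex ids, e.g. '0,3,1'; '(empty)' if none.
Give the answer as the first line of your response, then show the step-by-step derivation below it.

1,0,2

step 1: discover 1; path=1; order=1
step 2: discover 0; path=1>0; order=1,0
step 3: discover 2; path=1>0>2; order=1,0,2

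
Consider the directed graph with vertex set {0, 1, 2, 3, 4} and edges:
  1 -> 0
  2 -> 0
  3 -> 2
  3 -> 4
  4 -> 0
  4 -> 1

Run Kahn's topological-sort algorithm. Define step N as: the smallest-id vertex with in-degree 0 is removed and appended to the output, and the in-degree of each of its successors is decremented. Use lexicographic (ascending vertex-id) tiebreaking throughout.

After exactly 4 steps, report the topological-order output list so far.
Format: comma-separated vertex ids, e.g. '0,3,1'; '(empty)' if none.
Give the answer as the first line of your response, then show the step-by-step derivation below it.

3,2,4,1

step 1: output 3; order=[3]; indeg=(3,1,0,0,0)
step 2: output 2; order=[3,2]; indeg=(2,1,0,0,0)
step 3: output 4; order=[3,2,4]; indeg=(1,0,0,0,0)
step 4: output 1; order=[3,2,4,1]; indeg=(0,0,0,0,0)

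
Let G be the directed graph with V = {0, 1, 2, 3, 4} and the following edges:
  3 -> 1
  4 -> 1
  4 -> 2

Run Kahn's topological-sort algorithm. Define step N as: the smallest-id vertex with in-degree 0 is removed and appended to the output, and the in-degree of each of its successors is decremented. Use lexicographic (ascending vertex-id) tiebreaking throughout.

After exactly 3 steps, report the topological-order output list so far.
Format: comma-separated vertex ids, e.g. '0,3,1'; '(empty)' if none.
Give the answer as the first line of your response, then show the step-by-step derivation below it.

0,3,4

step 1: output 0; order=[0]; indeg=(0,2,1,0,0)
step 2: output 3; order=[0,3]; indeg=(0,1,1,0,0)
step 3: output 4; order=[0,3,4]; indeg=(0,0,0,0,0)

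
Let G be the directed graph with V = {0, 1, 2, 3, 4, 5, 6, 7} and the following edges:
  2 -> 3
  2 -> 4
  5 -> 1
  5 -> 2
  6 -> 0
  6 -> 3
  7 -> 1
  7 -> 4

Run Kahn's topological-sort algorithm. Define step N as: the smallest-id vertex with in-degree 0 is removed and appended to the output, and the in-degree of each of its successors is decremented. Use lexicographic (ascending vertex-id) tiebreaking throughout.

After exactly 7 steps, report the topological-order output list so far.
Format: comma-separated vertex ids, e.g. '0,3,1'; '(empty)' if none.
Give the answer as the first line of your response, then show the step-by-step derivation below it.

5,2,6,0,3,7,1

step 1: output 5; order=[5]; indeg=(1,1,0,2,2,0,0,0)
step 2: output 2; order=[5,2]; indeg=(1,1,0,1,1,0,0,0)
step 3: output 6; order=[5,2,6]; indeg=(0,1,0,0,1,0,0,0)
step 4: output 0; order=[5,2,6,0]; indeg=(0,1,0,0,1,0,0,0)
step 5: output 3; order=[5,2,6,0,3]; indeg=(0,1,0,0,1,0,0,0)
step 6: output 7; order=[5,2,6,0,3,7]; indeg=(0,0,0,0,0,0,0,0)
step 7: output 1; order=[5,2,6,0,3,7,1]; indeg=(0,0,0,0,0,0,0,0)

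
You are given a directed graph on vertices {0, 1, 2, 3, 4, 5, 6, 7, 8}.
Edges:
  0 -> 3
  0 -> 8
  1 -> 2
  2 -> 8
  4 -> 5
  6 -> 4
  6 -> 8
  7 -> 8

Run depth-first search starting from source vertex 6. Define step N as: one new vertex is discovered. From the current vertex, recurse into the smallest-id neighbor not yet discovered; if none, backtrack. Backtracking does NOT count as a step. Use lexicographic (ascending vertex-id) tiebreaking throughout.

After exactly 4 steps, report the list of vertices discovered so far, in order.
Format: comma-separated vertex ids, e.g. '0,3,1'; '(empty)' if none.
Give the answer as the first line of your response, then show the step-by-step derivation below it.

6,4,5,8

step 1: discover 6; path=6; order=6
step 2: discover 4; path=6>4; order=6,4
step 3: discover 5; path=6>4>5; order=6,4,5
step 4: discover 8; path=6>8; order=6,4,5,8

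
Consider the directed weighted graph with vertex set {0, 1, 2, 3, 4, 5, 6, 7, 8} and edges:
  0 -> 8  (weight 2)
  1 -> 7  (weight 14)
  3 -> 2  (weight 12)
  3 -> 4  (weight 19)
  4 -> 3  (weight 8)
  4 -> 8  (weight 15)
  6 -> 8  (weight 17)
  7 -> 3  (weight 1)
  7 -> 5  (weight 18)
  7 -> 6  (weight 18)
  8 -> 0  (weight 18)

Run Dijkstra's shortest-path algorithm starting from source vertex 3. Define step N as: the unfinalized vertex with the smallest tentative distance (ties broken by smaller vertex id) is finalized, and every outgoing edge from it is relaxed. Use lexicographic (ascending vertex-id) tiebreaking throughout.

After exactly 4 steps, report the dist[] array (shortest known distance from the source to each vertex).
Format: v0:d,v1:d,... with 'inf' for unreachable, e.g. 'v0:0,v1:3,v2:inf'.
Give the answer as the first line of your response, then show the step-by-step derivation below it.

v0:52,v1:inf,v2:12,v3:0,v4:19,v5:inf,v6:inf,v7:inf,v8:34

step 1: dist = v0:inf,v1:inf,v2:12,v3:0,v4:19,v5:inf,v6:inf,v7:inf,v8:inf
step 2: dist = v0:inf,v1:inf,v2:12,v3:0,v4:19,v5:inf,v6:inf,v7:inf,v8:inf
step 3: dist = v0:inf,v1:inf,v2:12,v3:0,v4:19,v5:inf,v6:inf,v7:inf,v8:34
step 4: dist = v0:52,v1:inf,v2:12,v3:0,v4:19,v5:inf,v6:inf,v7:inf,v8:34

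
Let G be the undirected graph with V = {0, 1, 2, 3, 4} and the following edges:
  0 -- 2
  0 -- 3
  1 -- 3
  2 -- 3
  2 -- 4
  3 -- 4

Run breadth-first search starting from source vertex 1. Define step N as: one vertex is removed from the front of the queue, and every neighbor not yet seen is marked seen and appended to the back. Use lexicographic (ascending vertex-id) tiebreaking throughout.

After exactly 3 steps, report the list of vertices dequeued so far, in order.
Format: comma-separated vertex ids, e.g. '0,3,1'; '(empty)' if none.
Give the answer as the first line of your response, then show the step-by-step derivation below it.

1,3,0

step 1: dequeue 1; queue=[3]; order=1
step 2: dequeue 3; queue=[0,2,4]; order=1,3
step 3: dequeue 0; queue=[2,4]; order=1,3,0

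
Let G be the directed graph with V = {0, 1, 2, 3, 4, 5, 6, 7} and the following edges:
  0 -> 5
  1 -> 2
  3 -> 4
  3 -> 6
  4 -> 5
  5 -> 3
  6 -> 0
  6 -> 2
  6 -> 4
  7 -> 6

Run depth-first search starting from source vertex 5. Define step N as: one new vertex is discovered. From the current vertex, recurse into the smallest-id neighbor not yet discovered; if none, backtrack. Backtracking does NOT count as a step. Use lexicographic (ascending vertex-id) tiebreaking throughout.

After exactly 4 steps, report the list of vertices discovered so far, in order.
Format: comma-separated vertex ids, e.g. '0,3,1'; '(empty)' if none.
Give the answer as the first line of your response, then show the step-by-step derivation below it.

5,3,4,6

step 1: discover 5; path=5; order=5
step 2: discover 3; path=5>3; order=5,3
step 3: discover 4; path=5>3>4; order=5,3,4
step 4: discover 6; path=5>3>6; order=5,3,4,6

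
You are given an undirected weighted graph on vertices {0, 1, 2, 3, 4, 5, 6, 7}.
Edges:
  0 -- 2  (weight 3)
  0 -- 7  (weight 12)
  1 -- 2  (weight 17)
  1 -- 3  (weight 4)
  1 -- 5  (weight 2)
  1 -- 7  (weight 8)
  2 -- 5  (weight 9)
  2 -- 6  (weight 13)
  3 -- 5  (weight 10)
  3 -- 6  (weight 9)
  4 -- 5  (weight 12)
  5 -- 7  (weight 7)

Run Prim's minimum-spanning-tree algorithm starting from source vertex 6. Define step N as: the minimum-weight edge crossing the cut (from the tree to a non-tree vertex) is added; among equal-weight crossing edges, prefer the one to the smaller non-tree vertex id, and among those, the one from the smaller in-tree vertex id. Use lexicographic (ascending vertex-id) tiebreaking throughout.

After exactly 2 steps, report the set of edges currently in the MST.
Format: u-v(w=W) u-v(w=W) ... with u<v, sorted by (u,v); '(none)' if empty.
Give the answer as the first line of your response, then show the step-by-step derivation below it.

1-3(w=4) 3-6(w=9)

step 1: add edge 3-6 (w=9); MST = {3-6(w=9)}
step 2: add edge 1-3 (w=4); MST = {1-3(w=4) 3-6(w=9)}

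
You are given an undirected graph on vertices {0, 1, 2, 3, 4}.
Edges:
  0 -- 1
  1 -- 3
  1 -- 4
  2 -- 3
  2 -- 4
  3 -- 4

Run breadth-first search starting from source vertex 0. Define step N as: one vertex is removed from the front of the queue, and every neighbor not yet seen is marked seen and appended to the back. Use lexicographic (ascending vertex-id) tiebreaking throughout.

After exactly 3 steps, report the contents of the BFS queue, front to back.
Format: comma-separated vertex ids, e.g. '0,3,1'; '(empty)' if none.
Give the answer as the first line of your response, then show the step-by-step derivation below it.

4,2

step 1: dequeue 0; queue=[1]; order=0
step 2: dequeue 1; queue=[3,4]; order=0,1
step 3: dequeue 3; queue=[4,2]; order=0,1,3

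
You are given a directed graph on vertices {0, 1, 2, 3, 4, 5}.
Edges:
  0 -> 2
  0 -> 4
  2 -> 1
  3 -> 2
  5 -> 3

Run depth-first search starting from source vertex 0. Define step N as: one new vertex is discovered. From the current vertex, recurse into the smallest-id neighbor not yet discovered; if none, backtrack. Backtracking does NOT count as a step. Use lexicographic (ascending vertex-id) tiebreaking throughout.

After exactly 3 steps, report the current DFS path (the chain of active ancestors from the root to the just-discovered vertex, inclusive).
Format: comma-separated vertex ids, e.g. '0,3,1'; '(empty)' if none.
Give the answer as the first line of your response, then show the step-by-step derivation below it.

0,2,1

step 1: discover 0; path=0; order=0
step 2: discover 2; path=0>2; order=0,2
step 3: discover 1; path=0>2>1; order=0,2,1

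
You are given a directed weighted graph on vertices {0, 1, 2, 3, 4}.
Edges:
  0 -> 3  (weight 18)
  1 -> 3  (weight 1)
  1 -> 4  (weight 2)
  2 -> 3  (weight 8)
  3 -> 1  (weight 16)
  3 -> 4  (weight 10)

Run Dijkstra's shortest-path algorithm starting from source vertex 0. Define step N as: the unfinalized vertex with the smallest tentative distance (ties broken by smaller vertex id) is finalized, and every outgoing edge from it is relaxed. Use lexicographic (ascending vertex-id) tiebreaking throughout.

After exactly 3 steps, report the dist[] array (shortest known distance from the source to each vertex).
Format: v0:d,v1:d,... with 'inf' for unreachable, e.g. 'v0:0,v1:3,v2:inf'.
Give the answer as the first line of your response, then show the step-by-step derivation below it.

v0:0,v1:34,v2:inf,v3:18,v4:28

step 1: dist = v0:0,v1:inf,v2:inf,v3:18,v4:inf
step 2: dist = v0:0,v1:34,v2:inf,v3:18,v4:28
step 3: dist = v0:0,v1:34,v2:inf,v3:18,v4:28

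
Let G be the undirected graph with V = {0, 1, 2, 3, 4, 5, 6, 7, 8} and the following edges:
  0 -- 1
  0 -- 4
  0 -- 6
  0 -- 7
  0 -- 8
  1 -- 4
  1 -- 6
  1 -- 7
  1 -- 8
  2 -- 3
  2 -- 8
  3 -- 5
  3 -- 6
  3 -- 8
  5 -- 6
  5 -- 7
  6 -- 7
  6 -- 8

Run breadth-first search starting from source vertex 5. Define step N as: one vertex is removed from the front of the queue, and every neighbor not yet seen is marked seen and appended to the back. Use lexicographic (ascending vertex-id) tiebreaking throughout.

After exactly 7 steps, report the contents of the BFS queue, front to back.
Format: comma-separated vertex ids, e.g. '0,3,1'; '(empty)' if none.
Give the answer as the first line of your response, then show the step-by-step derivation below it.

1,4

step 1: dequeue 5; queue=[3,6,7]; order=5
step 2: dequeue 3; queue=[6,7,2,8]; order=5,3
step 3: dequeue 6; queue=[7,2,8,0,1]; order=5,3,6
step 4: dequeue 7; queue=[2,8,0,1]; order=5,3,6,7
step 5: dequeue 2; queue=[8,0,1]; order=5,3,6,7,2
step 6: dequeue 8; queue=[0,1]; order=5,3,6,7,2,8
step 7: dequeue 0; queue=[1,4]; order=5,3,6,7,2,8,0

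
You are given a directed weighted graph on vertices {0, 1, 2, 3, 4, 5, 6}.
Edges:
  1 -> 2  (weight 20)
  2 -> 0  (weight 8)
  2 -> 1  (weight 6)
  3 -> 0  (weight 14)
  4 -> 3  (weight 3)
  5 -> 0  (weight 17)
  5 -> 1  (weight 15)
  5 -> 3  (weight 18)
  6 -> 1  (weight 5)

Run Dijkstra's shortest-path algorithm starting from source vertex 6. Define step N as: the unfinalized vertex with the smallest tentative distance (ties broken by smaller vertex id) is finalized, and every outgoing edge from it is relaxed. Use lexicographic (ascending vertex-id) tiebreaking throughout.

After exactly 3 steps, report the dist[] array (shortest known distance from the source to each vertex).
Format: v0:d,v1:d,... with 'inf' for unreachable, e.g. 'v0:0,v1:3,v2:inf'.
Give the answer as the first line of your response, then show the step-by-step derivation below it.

v0:33,v1:5,v2:25,v3:inf,v4:inf,v5:inf,v6:0

step 1: dist = v0:inf,v1:5,v2:inf,v3:inf,v4:inf,v5:inf,v6:0
step 2: dist = v0:inf,v1:5,v2:25,v3:inf,v4:inf,v5:inf,v6:0
step 3: dist = v0:33,v1:5,v2:25,v3:inf,v4:inf,v5:inf,v6:0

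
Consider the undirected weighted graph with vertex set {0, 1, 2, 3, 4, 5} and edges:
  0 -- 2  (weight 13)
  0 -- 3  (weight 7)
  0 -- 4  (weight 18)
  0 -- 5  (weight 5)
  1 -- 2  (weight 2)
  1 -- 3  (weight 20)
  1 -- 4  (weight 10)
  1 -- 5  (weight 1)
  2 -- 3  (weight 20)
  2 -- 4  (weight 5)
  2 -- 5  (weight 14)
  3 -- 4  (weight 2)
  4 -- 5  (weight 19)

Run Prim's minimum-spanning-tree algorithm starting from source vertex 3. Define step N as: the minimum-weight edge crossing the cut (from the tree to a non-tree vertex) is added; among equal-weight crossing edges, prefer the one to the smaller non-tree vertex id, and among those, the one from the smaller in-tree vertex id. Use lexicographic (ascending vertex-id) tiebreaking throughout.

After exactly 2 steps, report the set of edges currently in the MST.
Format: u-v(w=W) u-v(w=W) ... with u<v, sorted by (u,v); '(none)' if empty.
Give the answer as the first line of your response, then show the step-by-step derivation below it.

2-4(w=5) 3-4(w=2)

step 1: add edge 3-4 (w=2); MST = {3-4(w=2)}
step 2: add edge 2-4 (w=5); MST = {2-4(w=5) 3-4(w=2)}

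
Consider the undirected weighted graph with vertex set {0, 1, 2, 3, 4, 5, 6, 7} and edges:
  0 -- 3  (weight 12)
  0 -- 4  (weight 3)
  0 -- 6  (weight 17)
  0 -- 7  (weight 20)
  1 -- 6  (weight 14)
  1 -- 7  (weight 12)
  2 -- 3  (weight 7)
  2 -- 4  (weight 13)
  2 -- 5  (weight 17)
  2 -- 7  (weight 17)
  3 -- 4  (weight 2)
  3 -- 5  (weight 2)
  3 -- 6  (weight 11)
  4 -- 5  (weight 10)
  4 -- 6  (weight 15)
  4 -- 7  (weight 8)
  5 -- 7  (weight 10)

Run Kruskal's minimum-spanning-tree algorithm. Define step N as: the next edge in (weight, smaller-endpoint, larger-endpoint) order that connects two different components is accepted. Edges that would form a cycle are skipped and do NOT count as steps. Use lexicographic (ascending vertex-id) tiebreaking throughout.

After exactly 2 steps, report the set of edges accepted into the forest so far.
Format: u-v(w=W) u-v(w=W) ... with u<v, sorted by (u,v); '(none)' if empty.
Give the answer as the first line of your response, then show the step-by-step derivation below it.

3-4(w=2) 3-5(w=2)

step 1: add edge 3-4 (w=2); MST = {3-4(w=2)}
step 2: add edge 3-5 (w=2); MST = {3-4(w=2) 3-5(w=2)}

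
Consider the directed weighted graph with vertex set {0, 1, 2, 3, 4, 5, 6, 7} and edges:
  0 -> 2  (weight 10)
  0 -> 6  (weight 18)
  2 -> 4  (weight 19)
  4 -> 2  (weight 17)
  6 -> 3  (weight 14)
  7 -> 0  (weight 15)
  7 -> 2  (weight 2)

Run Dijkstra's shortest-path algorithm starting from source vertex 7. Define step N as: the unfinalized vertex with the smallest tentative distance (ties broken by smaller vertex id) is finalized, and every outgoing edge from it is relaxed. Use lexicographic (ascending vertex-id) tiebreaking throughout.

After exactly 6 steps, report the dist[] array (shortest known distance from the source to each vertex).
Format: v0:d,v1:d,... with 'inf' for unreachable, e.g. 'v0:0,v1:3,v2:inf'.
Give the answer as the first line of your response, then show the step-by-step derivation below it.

v0:15,v1:inf,v2:2,v3:47,v4:21,v5:inf,v6:33,v7:0

step 1: dist = v0:15,v1:inf,v2:2,v3:inf,v4:inf,v5:inf,v6:inf,v7:0
step 2: dist = v0:15,v1:inf,v2:2,v3:inf,v4:21,v5:inf,v6:inf,v7:0
step 3: dist = v0:15,v1:inf,v2:2,v3:inf,v4:21,v5:inf,v6:33,v7:0
step 4: dist = v0:15,v1:inf,v2:2,v3:inf,v4:21,v5:inf,v6:33,v7:0
step 5: dist = v0:15,v1:inf,v2:2,v3:47,v4:21,v5:inf,v6:33,v7:0
step 6: dist = v0:15,v1:inf,v2:2,v3:47,v4:21,v5:inf,v6:33,v7:0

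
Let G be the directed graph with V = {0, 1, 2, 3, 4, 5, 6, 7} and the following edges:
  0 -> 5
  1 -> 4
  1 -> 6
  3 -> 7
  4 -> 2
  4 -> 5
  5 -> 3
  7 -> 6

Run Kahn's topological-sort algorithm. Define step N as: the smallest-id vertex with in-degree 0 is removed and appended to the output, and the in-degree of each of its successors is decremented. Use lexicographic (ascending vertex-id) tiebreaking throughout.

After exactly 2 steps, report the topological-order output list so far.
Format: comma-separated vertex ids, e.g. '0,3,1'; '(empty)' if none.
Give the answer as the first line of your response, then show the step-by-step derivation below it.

0,1

step 1: output 0; order=[0]; indeg=(0,0,1,1,1,1,2,1)
step 2: output 1; order=[0,1]; indeg=(0,0,1,1,0,1,1,1)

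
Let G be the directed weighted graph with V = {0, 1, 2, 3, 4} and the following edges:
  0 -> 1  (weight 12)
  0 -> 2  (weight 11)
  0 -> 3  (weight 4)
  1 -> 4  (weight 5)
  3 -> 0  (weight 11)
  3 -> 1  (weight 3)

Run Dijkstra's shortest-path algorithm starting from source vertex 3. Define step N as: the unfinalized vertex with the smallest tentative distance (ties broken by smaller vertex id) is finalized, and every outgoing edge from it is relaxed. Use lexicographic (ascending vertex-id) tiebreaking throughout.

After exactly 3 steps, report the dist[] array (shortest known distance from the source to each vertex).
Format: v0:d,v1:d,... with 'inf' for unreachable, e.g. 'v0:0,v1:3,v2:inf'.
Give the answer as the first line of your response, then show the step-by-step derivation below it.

v0:11,v1:3,v2:inf,v3:0,v4:8

step 1: dist = v0:11,v1:3,v2:inf,v3:0,v4:inf
step 2: dist = v0:11,v1:3,v2:inf,v3:0,v4:8
step 3: dist = v0:11,v1:3,v2:inf,v3:0,v4:8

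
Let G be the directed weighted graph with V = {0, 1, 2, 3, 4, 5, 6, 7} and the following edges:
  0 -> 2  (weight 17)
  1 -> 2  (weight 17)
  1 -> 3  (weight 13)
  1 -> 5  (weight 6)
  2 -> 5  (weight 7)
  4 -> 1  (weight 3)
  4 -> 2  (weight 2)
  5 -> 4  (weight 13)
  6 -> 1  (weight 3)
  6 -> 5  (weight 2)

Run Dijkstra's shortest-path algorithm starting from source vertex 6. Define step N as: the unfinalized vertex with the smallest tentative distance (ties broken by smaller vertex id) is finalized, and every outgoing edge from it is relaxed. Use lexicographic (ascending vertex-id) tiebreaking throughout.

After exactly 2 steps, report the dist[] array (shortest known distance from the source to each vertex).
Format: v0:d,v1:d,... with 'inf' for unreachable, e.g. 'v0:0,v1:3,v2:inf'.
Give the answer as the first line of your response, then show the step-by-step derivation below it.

v0:inf,v1:3,v2:inf,v3:inf,v4:15,v5:2,v6:0,v7:inf

step 1: dist = v0:inf,v1:3,v2:inf,v3:inf,v4:inf,v5:2,v6:0,v7:inf
step 2: dist = v0:inf,v1:3,v2:inf,v3:inf,v4:15,v5:2,v6:0,v7:inf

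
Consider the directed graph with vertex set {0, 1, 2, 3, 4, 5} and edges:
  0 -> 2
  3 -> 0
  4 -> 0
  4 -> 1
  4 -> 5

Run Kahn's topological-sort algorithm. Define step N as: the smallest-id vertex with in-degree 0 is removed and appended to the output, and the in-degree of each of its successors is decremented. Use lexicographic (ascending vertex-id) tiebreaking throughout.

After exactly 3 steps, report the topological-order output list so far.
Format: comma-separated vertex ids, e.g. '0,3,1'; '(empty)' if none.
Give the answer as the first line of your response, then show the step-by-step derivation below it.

3,4,0

step 1: output 3; order=[3]; indeg=(1,1,1,0,0,1)
step 2: output 4; order=[3,4]; indeg=(0,0,1,0,0,0)
step 3: output 0; order=[3,4,0]; indeg=(0,0,0,0,0,0)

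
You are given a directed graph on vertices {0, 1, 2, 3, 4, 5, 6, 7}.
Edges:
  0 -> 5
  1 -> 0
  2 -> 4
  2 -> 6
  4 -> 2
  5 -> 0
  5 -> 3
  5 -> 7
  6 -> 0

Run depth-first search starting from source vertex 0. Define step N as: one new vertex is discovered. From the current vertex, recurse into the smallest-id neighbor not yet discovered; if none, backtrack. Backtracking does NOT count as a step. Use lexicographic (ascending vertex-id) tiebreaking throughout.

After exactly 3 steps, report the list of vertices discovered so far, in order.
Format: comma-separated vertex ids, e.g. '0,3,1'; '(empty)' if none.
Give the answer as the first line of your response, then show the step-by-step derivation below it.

0,5,3

step 1: discover 0; path=0; order=0
step 2: discover 5; path=0>5; order=0,5
step 3: discover 3; path=0>5>3; order=0,5,3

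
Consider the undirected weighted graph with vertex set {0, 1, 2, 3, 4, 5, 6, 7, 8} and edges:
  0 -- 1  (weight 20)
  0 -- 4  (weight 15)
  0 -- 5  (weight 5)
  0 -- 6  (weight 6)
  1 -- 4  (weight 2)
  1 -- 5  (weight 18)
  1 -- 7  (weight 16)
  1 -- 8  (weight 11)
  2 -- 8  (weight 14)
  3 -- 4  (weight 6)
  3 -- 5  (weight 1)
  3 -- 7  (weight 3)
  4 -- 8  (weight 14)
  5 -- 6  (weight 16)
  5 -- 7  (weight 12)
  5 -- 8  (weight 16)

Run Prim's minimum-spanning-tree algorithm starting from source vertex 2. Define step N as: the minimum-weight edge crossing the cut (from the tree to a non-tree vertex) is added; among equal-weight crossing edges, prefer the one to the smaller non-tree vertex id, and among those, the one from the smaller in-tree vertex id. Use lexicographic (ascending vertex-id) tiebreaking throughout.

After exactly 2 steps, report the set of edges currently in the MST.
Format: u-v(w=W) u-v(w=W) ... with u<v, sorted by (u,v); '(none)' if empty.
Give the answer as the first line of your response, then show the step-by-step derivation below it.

1-8(w=11) 2-8(w=14)

step 1: add edge 2-8 (w=14); MST = {2-8(w=14)}
step 2: add edge 1-8 (w=11); MST = {1-8(w=11) 2-8(w=14)}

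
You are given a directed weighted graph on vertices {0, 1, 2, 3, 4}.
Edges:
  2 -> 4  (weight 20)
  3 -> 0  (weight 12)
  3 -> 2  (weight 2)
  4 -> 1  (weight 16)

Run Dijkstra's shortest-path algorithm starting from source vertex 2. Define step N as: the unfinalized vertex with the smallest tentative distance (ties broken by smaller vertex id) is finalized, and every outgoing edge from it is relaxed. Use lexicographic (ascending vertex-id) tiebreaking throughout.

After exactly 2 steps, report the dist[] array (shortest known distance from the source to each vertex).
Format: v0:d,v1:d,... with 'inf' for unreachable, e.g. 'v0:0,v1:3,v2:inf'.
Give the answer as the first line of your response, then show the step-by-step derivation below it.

v0:inf,v1:36,v2:0,v3:inf,v4:20

step 1: dist = v0:inf,v1:inf,v2:0,v3:inf,v4:20
step 2: dist = v0:inf,v1:36,v2:0,v3:inf,v4:20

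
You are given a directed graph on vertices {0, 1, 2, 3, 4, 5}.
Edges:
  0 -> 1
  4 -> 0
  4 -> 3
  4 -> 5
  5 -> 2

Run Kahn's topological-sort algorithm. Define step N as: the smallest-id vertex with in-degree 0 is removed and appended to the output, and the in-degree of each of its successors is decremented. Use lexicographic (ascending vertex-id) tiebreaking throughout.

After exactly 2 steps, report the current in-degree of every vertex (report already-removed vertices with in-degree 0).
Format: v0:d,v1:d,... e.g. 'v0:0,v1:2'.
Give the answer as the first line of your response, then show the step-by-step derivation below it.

v0:0,v1:0,v2:1,v3:0,v4:0,v5:0

step 1: output 4; order=[4]; indeg=(0,1,1,0,0,0)
step 2: output 0; order=[4,0]; indeg=(0,0,1,0,0,0)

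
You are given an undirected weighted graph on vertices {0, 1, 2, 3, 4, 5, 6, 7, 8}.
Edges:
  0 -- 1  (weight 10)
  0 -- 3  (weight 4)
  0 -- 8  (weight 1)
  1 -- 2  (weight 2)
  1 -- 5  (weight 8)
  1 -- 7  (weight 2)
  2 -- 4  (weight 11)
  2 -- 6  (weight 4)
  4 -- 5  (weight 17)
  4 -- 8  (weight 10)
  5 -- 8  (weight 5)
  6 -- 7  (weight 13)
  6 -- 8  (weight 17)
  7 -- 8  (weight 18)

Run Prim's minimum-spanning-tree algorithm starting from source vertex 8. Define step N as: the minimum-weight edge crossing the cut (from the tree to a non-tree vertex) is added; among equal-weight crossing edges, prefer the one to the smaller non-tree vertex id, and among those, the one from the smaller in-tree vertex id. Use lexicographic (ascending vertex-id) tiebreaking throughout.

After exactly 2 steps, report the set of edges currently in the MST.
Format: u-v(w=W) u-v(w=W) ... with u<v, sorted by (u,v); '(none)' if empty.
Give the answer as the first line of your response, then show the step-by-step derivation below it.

0-3(w=4) 0-8(w=1)

step 1: add edge 0-8 (w=1); MST = {0-8(w=1)}
step 2: add edge 0-3 (w=4); MST = {0-3(w=4) 0-8(w=1)}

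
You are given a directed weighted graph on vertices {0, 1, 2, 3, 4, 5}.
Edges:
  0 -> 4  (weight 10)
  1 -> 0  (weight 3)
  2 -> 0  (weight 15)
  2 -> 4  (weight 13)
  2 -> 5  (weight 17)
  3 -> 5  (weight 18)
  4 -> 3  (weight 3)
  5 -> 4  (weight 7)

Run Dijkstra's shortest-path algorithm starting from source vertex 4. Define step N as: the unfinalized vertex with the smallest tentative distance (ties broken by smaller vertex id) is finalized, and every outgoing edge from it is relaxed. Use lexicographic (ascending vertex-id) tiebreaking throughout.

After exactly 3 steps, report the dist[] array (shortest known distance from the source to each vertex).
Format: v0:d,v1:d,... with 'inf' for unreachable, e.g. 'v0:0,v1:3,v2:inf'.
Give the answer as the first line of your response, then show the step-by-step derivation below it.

v0:inf,v1:inf,v2:inf,v3:3,v4:0,v5:21

step 1: dist = v0:inf,v1:inf,v2:inf,v3:3,v4:0,v5:inf
step 2: dist = v0:inf,v1:inf,v2:inf,v3:3,v4:0,v5:21
step 3: dist = v0:inf,v1:inf,v2:inf,v3:3,v4:0,v5:21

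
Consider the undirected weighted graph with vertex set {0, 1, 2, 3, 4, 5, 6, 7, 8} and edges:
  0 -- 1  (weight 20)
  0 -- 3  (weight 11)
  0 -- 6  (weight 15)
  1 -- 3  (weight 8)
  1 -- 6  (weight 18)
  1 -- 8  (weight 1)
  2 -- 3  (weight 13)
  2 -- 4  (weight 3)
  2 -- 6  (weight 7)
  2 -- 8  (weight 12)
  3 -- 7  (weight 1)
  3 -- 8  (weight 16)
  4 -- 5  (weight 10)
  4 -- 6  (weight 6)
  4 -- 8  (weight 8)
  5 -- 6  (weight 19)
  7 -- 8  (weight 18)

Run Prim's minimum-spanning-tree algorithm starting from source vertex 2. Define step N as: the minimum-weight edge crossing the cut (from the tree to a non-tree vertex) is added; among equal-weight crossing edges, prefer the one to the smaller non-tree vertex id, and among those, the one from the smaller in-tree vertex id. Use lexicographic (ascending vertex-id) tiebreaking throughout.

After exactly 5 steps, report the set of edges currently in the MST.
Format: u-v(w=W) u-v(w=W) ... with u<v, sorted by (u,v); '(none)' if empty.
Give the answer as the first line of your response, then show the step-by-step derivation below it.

1-3(w=8) 1-8(w=1) 2-4(w=3) 4-6(w=6) 4-8(w=8)

step 1: add edge 2-4 (w=3); MST = {2-4(w=3)}
step 2: add edge 4-6 (w=6); MST = {2-4(w=3) 4-6(w=6)}
step 3: add edge 4-8 (w=8); MST = {2-4(w=3) 4-6(w=6) 4-8(w=8)}
step 4: add edge 1-8 (w=1); MST = {1-8(w=1) 2-4(w=3) 4-6(w=6) 4-8(w=8)}
step 5: add edge 1-3 (w=8); MST = {1-3(w=8) 1-8(w=1) 2-4(w=3) 4-6(w=6) 4-8(w=8)}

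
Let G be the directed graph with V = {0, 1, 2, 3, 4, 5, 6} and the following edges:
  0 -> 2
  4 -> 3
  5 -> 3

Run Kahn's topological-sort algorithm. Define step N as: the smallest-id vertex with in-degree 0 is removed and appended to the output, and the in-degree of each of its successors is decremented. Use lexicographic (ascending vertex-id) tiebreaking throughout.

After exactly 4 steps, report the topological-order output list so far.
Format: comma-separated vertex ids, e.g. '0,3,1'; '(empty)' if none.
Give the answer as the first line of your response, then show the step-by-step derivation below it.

0,1,2,4

step 1: output 0; order=[0]; indeg=(0,0,0,2,0,0,0)
step 2: output 1; order=[0,1]; indeg=(0,0,0,2,0,0,0)
step 3: output 2; order=[0,1,2]; indeg=(0,0,0,2,0,0,0)
step 4: output 4; order=[0,1,2,4]; indeg=(0,0,0,1,0,0,0)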